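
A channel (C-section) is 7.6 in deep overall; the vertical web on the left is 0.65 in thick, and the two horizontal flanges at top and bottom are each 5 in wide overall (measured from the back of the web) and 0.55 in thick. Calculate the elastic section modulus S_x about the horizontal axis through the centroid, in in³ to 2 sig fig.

Split into non-overlapping primitives; take the origin at the lower-left of the bounding box.
Web: 0.65 × 7.6, A = 4.94 in², y = 3.8 in, Ī = 23.78 in⁴.
Top flange (beyond web): 4.35 × 0.55, A = 2.393 in², y = 7.325 in, Ī = 0.06031 in⁴.
Bottom flange (beyond web): 4.35 × 0.55, A = 2.393 in², y = 0.275 in, Ī = 0.06031 in⁴.
By symmetry the centroid is at mid-height, ȳ = 3.8 in.
Transfer each piece to the horizontal axis through the centroid using Ī + A·d² with d = y − 3.8:
  web: d = 0 in → contributes +23.78 in⁴
  top flange (beyond web): d = 3.525 in → contributes +29.79 in⁴
  bottom flange (beyond web): d = -3.525 in → contributes +29.79 in⁴
Total I = 83.36 in⁴.
Extreme fibre distance c = 3.8 in; S = I/c = 21.94 in³.

S_x ≈ 22 in³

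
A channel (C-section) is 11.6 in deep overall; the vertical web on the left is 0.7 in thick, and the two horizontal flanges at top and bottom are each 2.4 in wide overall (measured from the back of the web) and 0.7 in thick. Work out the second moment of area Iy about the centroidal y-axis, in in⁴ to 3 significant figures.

Iy ≈ 3.56 in⁴

Break the section into simple shapes (no overlaps), measuring from the bottom-left corner of the bounding box.
Web: 0.7 × 11.6, A = 8.12 in², x = 0.35 in, Ī = 0.33157 in⁴.
Top flange (beyond web): 1.7 × 0.7, A = 1.19 in², x = 1.55 in, Ī = 0.28659 in⁴.
Bottom flange (beyond web): 1.7 × 0.7, A = 1.19 in², x = 1.55 in, Ī = 0.28659 in⁴.
Centroid: x̄ = ΣA·x / ΣA = 0.622 in.
Transfer each piece to the centroidal y-axis using Ī + A·d² with d = x − 0.622:
  web: d = -0.272 in → contributes +0.93232 in⁴
  top flange (beyond web): d = 0.928 in → contributes +1.3114 in⁴
  bottom flange (beyond web): d = 0.928 in → contributes +1.3114 in⁴
Total I = 3.5551 in⁴.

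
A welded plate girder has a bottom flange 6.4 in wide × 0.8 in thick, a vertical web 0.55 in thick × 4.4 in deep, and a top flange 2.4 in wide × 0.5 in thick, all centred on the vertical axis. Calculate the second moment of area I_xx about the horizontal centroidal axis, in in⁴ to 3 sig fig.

I_xx ≈ 33.7 in⁴

Split into non-overlapping primitives; take the origin at the lower-left of the bounding box.
Bottom plate: 6.4 × 0.8, A = 5.12 in², y = 0.4 in, Ī = 0.27307 in⁴.
Web plate: 0.55 × 4.4, A = 2.42 in², y = 3 in, Ī = 3.9043 in⁴.
Top plate: 2.4 × 0.5, A = 1.2 in², y = 5.45 in, Ī = 0.025 in⁴.
Centroid: ȳ = ΣA·y / ΣA = 1.8133 in.
Transfer each piece to the horizontal centroidal axis using Ī + A·d² with d = y − 1.8133:
  bottom plate: d = -1.4133 in → contributes +10.499 in⁴
  web plate: d = 1.1867 in → contributes +7.3124 in⁴
  top plate: d = 3.6367 in → contributes +15.896 in⁴
Total I = 33.708 in⁴.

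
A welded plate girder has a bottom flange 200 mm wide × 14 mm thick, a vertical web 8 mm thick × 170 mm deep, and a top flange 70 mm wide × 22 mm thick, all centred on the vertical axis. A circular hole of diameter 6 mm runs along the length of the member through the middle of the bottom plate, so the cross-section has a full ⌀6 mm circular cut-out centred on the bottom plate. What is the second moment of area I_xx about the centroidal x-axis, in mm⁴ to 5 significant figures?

I_xx ≈ 3.9011 × 10⁷ mm⁴

Treat the section as a set of non-overlapping primitives; coordinates are from the bounding-box lower-left.
Bottom plate: 200 × 14, A = 2 800 mm², y = 7 mm, Ī = 45733.33 mm⁴.
Web plate: 8 × 170, A = 1 360 mm², y = 99 mm, Ī = 3 275 333 mm⁴.
Top plate: 70 × 22, A = 1 540 mm², y = 195 mm, Ī = 62113.33 mm⁴.
Hole (subtracted): ⌀6, A = 28.27433 mm², y = 7 mm, Ī = 63.61725 mm⁴.
Centroid: ȳ = ΣA·y / ΣA = 80.1065 mm.
Transfer each piece to the centroidal x-axis using Ī + A·d² with d = y − 80.1065:
  bottom plate: d = -73.1065 mm → contributes +15 010 501 mm⁴
  web plate: d = 18.8935 mm → contributes +3 760 805 mm⁴
  top plate: d = 114.8935 mm → contributes +20 390 909 mm⁴
  hole: d = -73.1065 mm → contributes −151177.5 mm⁴
Total I = 39 011 038 mm⁴.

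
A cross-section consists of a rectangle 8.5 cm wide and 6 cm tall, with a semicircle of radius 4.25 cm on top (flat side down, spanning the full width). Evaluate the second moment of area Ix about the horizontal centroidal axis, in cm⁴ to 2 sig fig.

Treat the section as a set of non-overlapping primitives; coordinates are from the bounding-box lower-left.
Rectangular body: 8.5 × 6, A = 51 cm², y = 3 cm, Ī = 153 cm⁴.
Semicircular cap: semicircle r = 4.25, A = 28.37 cm², y = 7.804 cm, Ī = 35.81 cm⁴.
Centroid: ȳ = ΣA·y / ΣA = 4.717 cm.
Transfer each piece to the horizontal centroidal axis using Ī + A·d² with d = y − 4.717:
  rectangular body: d = -1.717 cm → contributes +303.4 cm⁴
  semicircular cap: d = 3.087 cm → contributes +306.1 cm⁴
Total I = 609.5 cm⁴.

Ix ≈ 610 cm⁴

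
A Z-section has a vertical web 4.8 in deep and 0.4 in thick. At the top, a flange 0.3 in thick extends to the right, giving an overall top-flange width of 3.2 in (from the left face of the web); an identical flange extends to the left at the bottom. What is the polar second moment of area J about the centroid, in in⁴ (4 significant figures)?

J ≈ 17.63 in⁴

Treat the section as a set of non-overlapping primitives; coordinates are from the bounding-box lower-left.
Web: 0.4 × 4.8, A = 1.92 in², y = 2.4 in, Ī = 3.6864 in⁴.
Top flange (beyond web): 2.8 × 0.3, A = 0.84 in², y = 4.65 in, Ī = 0.0063 in⁴.
Bottom flange (beyond web): 2.8 × 0.3, A = 0.84 in², y = 0.15 in, Ī = 0.0063 in⁴.
Centroid: ȳ = ΣA·y / ΣA = 2.4 in.
Transfer each piece to the centroidal x-axis using Ī + A·d² with d = y − 2.4:
  web: d = 0 in → contributes +3.6864 in⁴
  top flange (beyond web): d = 2.25 in → contributes +4.2588 in⁴
  bottom flange (beyond web): d = -2.25 in → contributes +4.2588 in⁴
Total I = 12.204 in⁴.
For the y-axis: x̄ = 3 in.
Repeating about the centroidal y-axis gives I_y = 5.424 in⁴.
Polar second moment: J = I_x + I_y = 17.628 in⁴.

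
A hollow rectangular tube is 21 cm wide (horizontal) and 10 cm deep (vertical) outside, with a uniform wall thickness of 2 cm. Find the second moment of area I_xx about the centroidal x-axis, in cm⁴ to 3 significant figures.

Decompose the section into non-overlapping parts with the origin at the bottom-left of its bounding rectangle.
Outer rectangle: 21 × 10, A = 210 cm², y = 5 cm, Ī = 1 750 cm⁴.
Inner void (subtracted): 17 × 6, A = 102 cm², y = 5 cm, Ī = 306 cm⁴.
By symmetry the centroid is at mid-height, ȳ = 5 cm.
All pieces are centred on the centroidal x-axis, so I = ΣĪ (holes subtracted) = 1 444 cm⁴.

I_xx ≈ 1440 cm⁴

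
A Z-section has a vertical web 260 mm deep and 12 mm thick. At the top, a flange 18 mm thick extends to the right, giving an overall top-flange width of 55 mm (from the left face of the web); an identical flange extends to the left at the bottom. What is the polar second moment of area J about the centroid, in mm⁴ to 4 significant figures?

Split into non-overlapping primitives; take the origin at the lower-left of the bounding box.
Web: 12 × 260, A = 3 120 mm², y = 130 mm, Ī = 17 576 000 mm⁴.
Top flange (beyond web): 43 × 18, A = 774 mm², y = 251 mm, Ī = 20 898 mm⁴.
Bottom flange (beyond web): 43 × 18, A = 774 mm², y = 9 mm, Ī = 20 898 mm⁴.
Centroid: ȳ = ΣA·y / ΣA = 130 mm.
Transfer each piece to the centroidal x-axis using Ī + A·d² with d = y − 130:
  web: d = 0 mm → contributes +17 576 000 mm⁴
  top flange (beyond web): d = 121 mm → contributes +11 353 032 mm⁴
  bottom flange (beyond web): d = -121 mm → contributes +11 353 032 mm⁴
Total I = 40 282 064 mm⁴.
For the y-axis: x̄ = 49 mm.
Repeating about the centroidal y-axis gives I_y = 1 446 636 mm⁴.
Polar second moment: J = I_x + I_y = 41 728 700 mm⁴.

J ≈ 4.173 × 10⁷ mm⁴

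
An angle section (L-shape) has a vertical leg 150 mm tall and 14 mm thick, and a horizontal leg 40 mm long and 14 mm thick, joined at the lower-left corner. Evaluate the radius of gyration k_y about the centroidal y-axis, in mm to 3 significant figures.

k_y ≈ 8.52 mm

Treat the section as a set of non-overlapping primitives; coordinates are from the bounding-box lower-left.
Vertical leg: 14 × 150, A = 2 100 mm², x = 7 mm, Ī = 34 300 mm⁴.
Horizontal leg (remainder): 26 × 14, A = 364 mm², x = 27 mm, Ī = 20 505 mm⁴.
Centroid: x̄ = ΣA·x / ΣA = 9.9545 mm.
Transfer each piece to the centroidal y-axis using Ī + A·d² with d = x − 9.9545:
  vertical leg: d = -2.9545 mm → contributes +52 632 mm⁴
  horizontal leg (remainder): d = 17.045 mm → contributes +126 265 mm⁴
Total I = 178 896 mm⁴.
Radius of gyration: k = √(I/A) = √(178 896 / 2 464) = 8.5208 mm.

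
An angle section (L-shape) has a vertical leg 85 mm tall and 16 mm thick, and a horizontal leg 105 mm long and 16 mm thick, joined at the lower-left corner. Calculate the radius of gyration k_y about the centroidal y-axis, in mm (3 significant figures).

Break the section into simple shapes (no overlaps), measuring from the bottom-left corner of the bounding box.
Vertical leg: 16 × 85, A = 1 360 mm², x = 8 mm, Ī = 29 013 mm⁴.
Horizontal leg (remainder): 89 × 16, A = 1 424 mm², x = 60.5 mm, Ī = 939 959 mm⁴.
Centroid: x̄ = ΣA·x / ΣA = 34.853 mm.
Transfer each piece to the centroidal y-axis using Ī + A·d² with d = x − 34.853:
  vertical leg: d = -26.853 mm → contributes +1 009 720 mm⁴
  horizontal leg (remainder): d = 25.647 mm → contributes +1 876 588 mm⁴
Total I = 2 886 308 mm⁴.
Radius of gyration: k = √(I/A) = √(2 886 308 / 2 784) = 32.199 mm.

k_y ≈ 32.2 mm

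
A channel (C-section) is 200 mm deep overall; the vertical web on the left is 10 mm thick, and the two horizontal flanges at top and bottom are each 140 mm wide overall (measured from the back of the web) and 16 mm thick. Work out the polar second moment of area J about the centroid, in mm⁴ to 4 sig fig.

J ≈ 5.446 × 10⁷ mm⁴

Decompose the section into non-overlapping parts with the origin at the bottom-left of its bounding rectangle.
Web: 10 × 200, A = 2 000 mm², y = 100 mm, Ī = 6 666 667 mm⁴.
Top flange (beyond web): 130 × 16, A = 2 080 mm², y = 192 mm, Ī = 44373.3 mm⁴.
Bottom flange (beyond web): 130 × 16, A = 2 080 mm², y = 8 mm, Ī = 44373.3 mm⁴.
By symmetry the centroid is at mid-height, ȳ = 100 mm.
Transfer each piece to the centroidal x-axis using Ī + A·d² with d = y − 100:
  web: d = 0 mm → contributes +6 666 667 mm⁴
  top flange (beyond web): d = 92 mm → contributes +17 649 493 mm⁴
  bottom flange (beyond web): d = -92 mm → contributes +17 649 493 mm⁴
Total I = 41 965 653 mm⁴.
For the y-axis: x̄ = 52.2727 mm.
Repeating about the centroidal y-axis gives I_y = 12 493 515 mm⁴.
Polar second moment: J = I_x + I_y = 54 459 168 mm⁴.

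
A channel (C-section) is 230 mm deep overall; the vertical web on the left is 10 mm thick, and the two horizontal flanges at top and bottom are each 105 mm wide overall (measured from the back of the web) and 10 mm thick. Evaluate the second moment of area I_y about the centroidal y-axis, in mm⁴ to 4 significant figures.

I_y ≈ 4.316 × 10⁶ mm⁴

Decompose the section into non-overlapping parts with the origin at the bottom-left of its bounding rectangle.
Web: 10 × 230, A = 2 300 mm², x = 5 mm, Ī = 19166.7 mm⁴.
Top flange (beyond web): 95 × 10, A = 950 mm², x = 57.5 mm, Ī = 714 479 mm⁴.
Bottom flange (beyond web): 95 × 10, A = 950 mm², x = 57.5 mm, Ī = 714 479 mm⁴.
Centroid: x̄ = ΣA·x / ΣA = 28.75 mm.
Transfer each piece to the centroidal y-axis using Ī + A·d² with d = x − 28.75:
  web: d = -23.75 mm → contributes +1 316 510 mm⁴
  top flange (beyond web): d = 28.75 mm → contributes +1 499 714 mm⁴
  bottom flange (beyond web): d = 28.75 mm → contributes +1 499 714 mm⁴
Total I = 4 315 938 mm⁴.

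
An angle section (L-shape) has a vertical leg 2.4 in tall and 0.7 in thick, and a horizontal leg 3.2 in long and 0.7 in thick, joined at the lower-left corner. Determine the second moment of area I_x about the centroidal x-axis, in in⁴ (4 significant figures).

I_x ≈ 1.497 in⁴

Split into non-overlapping primitives; take the origin at the lower-left of the bounding box.
Vertical leg: 0.7 × 2.4, A = 1.68 in², y = 1.2 in, Ī = 0.8064 in⁴.
Horizontal leg (remainder): 2.5 × 0.7, A = 1.75 in², y = 0.35 in, Ī = 0.0714583 in⁴.
Centroid: ȳ = ΣA·y / ΣA = 0.766327 in.
Transfer each piece to the centroidal x-axis using Ī + A·d² with d = y − 0.766327:
  vertical leg: d = 0.433673 in → contributes +1.12236 in⁴
  horizontal leg (remainder): d = -0.416327 in → contributes +0.374782 in⁴
Total I = 1.49714 in⁴.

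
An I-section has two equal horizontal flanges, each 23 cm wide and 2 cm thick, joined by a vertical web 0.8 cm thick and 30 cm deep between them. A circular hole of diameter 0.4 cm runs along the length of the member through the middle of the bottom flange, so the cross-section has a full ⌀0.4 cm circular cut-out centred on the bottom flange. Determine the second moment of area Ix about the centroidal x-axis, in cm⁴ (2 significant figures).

Ix ≈ 2.5 × 10⁴ cm⁴

Break the section into simple shapes (no overlaps), measuring from the bottom-left corner of the bounding box.
Bottom flange: 23 × 2, A = 46 cm², y = 1 cm, Ī = 15.33 cm⁴.
Web: 0.8 × 30, A = 24 cm², y = 17 cm, Ī = 1 800 cm⁴.
Top flange: 23 × 2, A = 46 cm², y = 33 cm, Ī = 15.33 cm⁴.
Hole (subtracted): ⌀0.4, A = 0.1257 cm², y = 1 cm, Ī = 0.001257 cm⁴.
Centroid: ȳ = ΣA·y / ΣA = 17.02 cm.
Transfer each piece to the centroidal x-axis using Ī + A·d² with d = y − 17.02:
  bottom flange: d = -16.02 cm → contributes +11 817 cm⁴
  web: d = -0.01735 cm → contributes +1 800 cm⁴
  top flange: d = 15.98 cm → contributes +11 766 cm⁴
  hole: d = -16.02 cm → contributes −32.24 cm⁴
Total I = 25 350 cm⁴.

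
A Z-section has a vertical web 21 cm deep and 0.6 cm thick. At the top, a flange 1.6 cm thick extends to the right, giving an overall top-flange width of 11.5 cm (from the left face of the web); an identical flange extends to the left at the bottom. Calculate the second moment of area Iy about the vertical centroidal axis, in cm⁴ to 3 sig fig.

Break the section into simple shapes (no overlaps), measuring from the bottom-left corner of the bounding box.
Web: 0.6 × 21, A = 12.6 cm², x = 11.2 cm, Ī = 0.378 cm⁴.
Top flange (beyond web): 10.9 × 1.6, A = 17.44 cm², x = 16.95 cm, Ī = 172.67 cm⁴.
Bottom flange (beyond web): 10.9 × 1.6, A = 17.44 cm², x = 5.45 cm, Ī = 172.67 cm⁴.
Centroid: x̄ = ΣA·x / ΣA = 11.2 cm.
Transfer each piece to the vertical centroidal axis using Ī + A·d² with d = x − 11.2:
  web: d = 0 cm → contributes +0.378 cm⁴
  top flange (beyond web): d = 5.75 cm → contributes +749.28 cm⁴
  bottom flange (beyond web): d = -5.75 cm → contributes +749.28 cm⁴
Total I = 1498.9 cm⁴.

Iy ≈ 1500 cm⁴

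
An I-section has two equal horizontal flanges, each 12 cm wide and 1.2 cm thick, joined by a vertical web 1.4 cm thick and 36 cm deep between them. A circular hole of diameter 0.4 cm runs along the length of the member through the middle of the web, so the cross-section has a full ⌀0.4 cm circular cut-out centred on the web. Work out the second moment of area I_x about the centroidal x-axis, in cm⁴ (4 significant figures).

Decompose the section into non-overlapping parts with the origin at the bottom-left of its bounding rectangle.
Bottom flange: 12 × 1.2, A = 14.4 cm², y = 0.6 cm, Ī = 1.728 cm⁴.
Web: 1.4 × 36, A = 50.4 cm², y = 19.2 cm, Ī = 5443.2 cm⁴.
Top flange: 12 × 1.2, A = 14.4 cm², y = 37.8 cm, Ī = 1.728 cm⁴.
Hole (subtracted): ⌀0.4, A = 0.125664 cm², y = 19.2 cm, Ī = 0.00125664 cm⁴.
By symmetry the centroid is at mid-height, ȳ = 19.2 cm.
Transfer each piece to the centroidal x-axis using Ī + A·d² with d = y − 19.2:
  bottom flange: d = -18.6 cm → contributes +4983.55 cm⁴
  web: d = 0 cm → contributes +5443.2 cm⁴
  top flange: d = 18.6 cm → contributes +4983.55 cm⁴
  hole: d = 0 cm → contributes −0.00125664 cm⁴
Total I = 15410.3 cm⁴.

I_x ≈ 1.541 × 10⁴ cm⁴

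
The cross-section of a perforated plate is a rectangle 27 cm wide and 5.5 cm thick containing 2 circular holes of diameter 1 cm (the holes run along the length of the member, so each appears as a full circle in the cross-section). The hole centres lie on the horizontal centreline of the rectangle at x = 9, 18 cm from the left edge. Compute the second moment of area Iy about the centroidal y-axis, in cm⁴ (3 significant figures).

Decompose the section into non-overlapping parts with the origin at the bottom-left of its bounding rectangle.
Plate: 27 × 5.5, A = 148.5 cm², x = 13.5 cm, Ī = 9021.4 cm⁴.
Hole 1 (subtracted): ⌀1, A = 0.7854 cm², x = 9 cm, Ī = 0.049087 cm⁴.
Hole 2 (subtracted): ⌀1, A = 0.7854 cm², x = 18 cm, Ī = 0.049087 cm⁴.
By symmetry the centroid is at mid-width, x̄ = 13.5 cm.
Transfer each piece to the centroidal y-axis using Ī + A·d² with d = x − 13.5:
  plate: d = 0 cm → contributes +9021.4 cm⁴
  hole 1: d = -4.5 cm → contributes −15.953 cm⁴
  hole 2: d = 4.5 cm → contributes −15.953 cm⁴
Total I = 8989.5 cm⁴.

Iy ≈ 8990 cm⁴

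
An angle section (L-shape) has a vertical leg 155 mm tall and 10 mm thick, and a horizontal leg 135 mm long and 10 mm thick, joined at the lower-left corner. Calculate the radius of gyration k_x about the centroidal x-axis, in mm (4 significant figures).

Treat the section as a set of non-overlapping primitives; coordinates are from the bounding-box lower-left.
Vertical leg: 10 × 155, A = 1 550 mm², y = 77.5 mm, Ī = 3 103 229 mm⁴.
Horizontal leg (remainder): 125 × 10, A = 1 250 mm², y = 5 mm, Ī = 10416.7 mm⁴.
Centroid: ȳ = ΣA·y / ΣA = 45.1339 mm.
Transfer each piece to the centroidal x-axis using Ī + A·d² with d = y − 45.1339:
  vertical leg: d = 32.3661 mm → contributes +4 726 951 mm⁴
  horizontal leg (remainder): d = -40.1339 mm → contributes +2 023 832 mm⁴
Total I = 6 750 783 mm⁴.
Radius of gyration: k = √(I/A) = √(6 750 783 / 2 800) = 49.1019 mm.

k_x ≈ 49.10 mm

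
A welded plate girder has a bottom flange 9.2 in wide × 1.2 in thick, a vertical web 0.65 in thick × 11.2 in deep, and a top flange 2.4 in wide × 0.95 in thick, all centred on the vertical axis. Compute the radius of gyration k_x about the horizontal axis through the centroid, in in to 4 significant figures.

k_x ≈ 4.629 in

Treat the section as a set of non-overlapping primitives; coordinates are from the bounding-box lower-left.
Bottom plate: 9.2 × 1.2, A = 11.04 in², y = 0.6 in, Ī = 1.3248 in⁴.
Web plate: 0.65 × 11.2, A = 7.28 in², y = 6.8 in, Ī = 76.1003 in⁴.
Top plate: 2.4 × 0.95, A = 2.28 in², y = 12.875 in, Ī = 0.171475 in⁴.
Centroid: ȳ = ΣA·y / ΣA = 4.14966 in.
Transfer each piece to the horizontal axis through the centroid using Ī + A·d² with d = y − 4.14966:
  bottom plate: d = -3.54966 in → contributes +140.43 in⁴
  web plate: d = 2.65034 in → contributes +127.237 in⁴
  top plate: d = 8.72534 in → contributes +173.751 in⁴
Total I = 441.418 in⁴.
Radius of gyration: k = √(I/A) = √(441.418 / 20.6) = 4.62905 in.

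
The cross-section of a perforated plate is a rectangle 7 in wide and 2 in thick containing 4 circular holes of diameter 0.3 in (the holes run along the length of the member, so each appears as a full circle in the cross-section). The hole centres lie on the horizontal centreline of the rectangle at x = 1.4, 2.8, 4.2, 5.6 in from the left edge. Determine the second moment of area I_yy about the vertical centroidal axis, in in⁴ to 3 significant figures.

Break the section into simple shapes (no overlaps), measuring from the bottom-left corner of the bounding box.
Plate: 7 × 2, A = 14 in², x = 3.5 in, Ī = 57.167 in⁴.
Hole 1 (subtracted): ⌀0.3, A = 0.070686 in², x = 1.4 in, Ī = 0.00039761 in⁴.
Hole 2 (subtracted): ⌀0.3, A = 0.070686 in², x = 2.8 in, Ī = 0.00039761 in⁴.
Hole 3 (subtracted): ⌀0.3, A = 0.070686 in², x = 4.2 in, Ī = 0.00039761 in⁴.
Hole 4 (subtracted): ⌀0.3, A = 0.070686 in², x = 5.6 in, Ī = 0.00039761 in⁴.
By symmetry the centroid is at mid-width, x̄ = 3.5 in.
Transfer each piece to the vertical centroidal axis using Ī + A·d² with d = x − 3.5:
  plate: d = 0 in → contributes +57.167 in⁴
  hole 1: d = -2.1 in → contributes −0.31212 in⁴
  hole 2: d = -0.7 in → contributes −0.035034 in⁴
  hole 3: d = 0.7 in → contributes −0.035034 in⁴
  hole 4: d = 2.1 in → contributes −0.31212 in⁴
Total I = 56.472 in⁴.

I_yy ≈ 56.5 in⁴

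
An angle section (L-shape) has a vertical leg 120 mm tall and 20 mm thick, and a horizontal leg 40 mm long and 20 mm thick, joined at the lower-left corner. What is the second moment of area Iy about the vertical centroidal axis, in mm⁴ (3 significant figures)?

Break the section into simple shapes (no overlaps), measuring from the bottom-left corner of the bounding box.
Vertical leg: 20 × 120, A = 2 400 mm², x = 10 mm, Ī = 80 000 mm⁴.
Horizontal leg (remainder): 20 × 20, A = 400 mm², x = 30 mm, Ī = 13 333 mm⁴.
Centroid: x̄ = ΣA·x / ΣA = 12.857 mm.
Transfer each piece to the vertical centroidal axis using Ī + A·d² with d = x − 12.857:
  vertical leg: d = -2.8571 mm → contributes +99 592 mm⁴
  horizontal leg (remainder): d = 17.143 mm → contributes +130 884 mm⁴
Total I = 230 476 mm⁴.

Iy ≈ 2.30 × 10⁵ mm⁴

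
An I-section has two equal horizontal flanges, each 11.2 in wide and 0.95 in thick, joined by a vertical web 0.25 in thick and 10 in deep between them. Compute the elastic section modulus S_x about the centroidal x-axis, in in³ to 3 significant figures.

Split into non-overlapping primitives; take the origin at the lower-left of the bounding box.
Bottom flange: 11.2 × 0.95, A = 10.64 in², y = 0.475 in, Ī = 0.80022 in⁴.
Web: 0.25 × 10, A = 2.5 in², y = 5.95 in, Ī = 20.833 in⁴.
Top flange: 11.2 × 0.95, A = 10.64 in², y = 11.425 in, Ī = 0.80022 in⁴.
By symmetry the centroid is at mid-height, ȳ = 5.95 in.
Transfer each piece to the centroidal x-axis using Ī + A·d² with d = y − 5.95:
  bottom flange: d = -5.475 in → contributes +319.74 in⁴
  web: d = 0 in → contributes +20.833 in⁴
  top flange: d = 5.475 in → contributes +319.74 in⁴
Total I = 660.32 in⁴.
Extreme fibre distance c = 5.95 in; S = I/c = 110.98 in³.

S_x ≈ 111 in³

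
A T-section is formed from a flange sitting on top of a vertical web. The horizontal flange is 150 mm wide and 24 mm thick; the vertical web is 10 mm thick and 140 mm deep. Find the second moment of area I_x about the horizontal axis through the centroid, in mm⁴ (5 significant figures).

I_x ≈ 9.2373 × 10⁶ mm⁴

Treat the section as a set of non-overlapping primitives; coordinates are from the bounding-box lower-left.
Flange: 150 × 24, A = 3 600 mm², y = 152 mm, Ī = 172 800 mm⁴.
Web: 10 × 140, A = 1 400 mm², y = 70 mm, Ī = 2 286 667 mm⁴.
Centroid: ȳ = ΣA·y / ΣA = 129.04 mm.
Transfer each piece to the horizontal axis through the centroid using Ī + A·d² with d = y − 129.04:
  flange: d = 22.96 mm → contributes +2 070 582 mm⁴
  web: d = -59.04 mm → contributes +7 166 677 mm⁴
Total I = 9 237 259 mm⁴.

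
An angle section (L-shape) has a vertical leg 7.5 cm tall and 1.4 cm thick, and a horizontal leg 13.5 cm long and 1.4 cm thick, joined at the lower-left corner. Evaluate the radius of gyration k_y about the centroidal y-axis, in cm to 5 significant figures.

Break the section into simple shapes (no overlaps), measuring from the bottom-left corner of the bounding box.
Vertical leg: 1.4 × 7.5, A = 10.5 cm², x = 0.7 cm, Ī = 1.715 cm⁴.
Horizontal leg (remainder): 12.1 × 1.4, A = 16.94 cm², x = 7.45 cm, Ī = 206.6821 cm⁴.
Centroid: x̄ = ΣA·x / ΣA = 4.867092 cm.
Transfer each piece to the centroidal y-axis using Ī + A·d² with d = x − 4.867092:
  vertical leg: d = -4.167092 cm → contributes +184.0439 cm⁴
  horizontal leg (remainder): d = 2.582908 cm → contributes +319.6959 cm⁴
Total I = 503.7398 cm⁴.
Radius of gyration: k = √(I/A) = √(503.7398 / 27.44) = 4.284608 cm.

k_y ≈ 4.2846 cm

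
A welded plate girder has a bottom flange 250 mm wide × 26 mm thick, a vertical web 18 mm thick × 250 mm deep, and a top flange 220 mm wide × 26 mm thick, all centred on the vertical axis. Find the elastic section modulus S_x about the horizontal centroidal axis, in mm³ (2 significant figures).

Treat the section as a set of non-overlapping primitives; coordinates are from the bounding-box lower-left.
Bottom plate: 250 × 26, A = 6 500 mm², y = 13 mm, Ī = 366 167 mm⁴.
Web plate: 18 × 250, A = 4 500 mm², y = 151 mm, Ī = 23 437 500 mm⁴.
Top plate: 220 × 26, A = 5 720 mm², y = 289 mm, Ī = 322 227 mm⁴.
Centroid: ȳ = ΣA·y / ΣA = 144.6 mm.
Transfer each piece to the horizontal centroidal axis using Ī + A·d² with d = y − 144.6:
  bottom plate: d = -131.6 mm → contributes +112 872 149 mm⁴
  web plate: d = 6.438 mm → contributes +23 624 004 mm⁴
  top plate: d = 144.4 mm → contributes +119 654 456 mm⁴
Total I = 256 150 609 mm⁴.
Extreme fibre distance c = 157.4 mm; S = I/c = 1 626 996 mm³.

S_x ≈ 1.6 × 10⁶ mm³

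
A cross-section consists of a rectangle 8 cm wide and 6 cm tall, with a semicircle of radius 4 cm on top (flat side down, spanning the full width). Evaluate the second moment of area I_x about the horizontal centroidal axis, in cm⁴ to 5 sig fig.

I_x ≈ 536.12 cm⁴

Break the section into simple shapes (no overlaps), measuring from the bottom-left corner of the bounding box.
Rectangular body: 8 × 6, A = 48 cm², y = 3 cm, Ī = 144 cm⁴.
Semicircular cap: semicircle r = 4, A = 25.13274 cm², y = 7.697653 cm, Ī = 28.09778 cm⁴.
Centroid: ȳ = ΣA·y / ΣA = 4.614392 cm.
Transfer each piece to the horizontal centroidal axis using Ī + A·d² with d = y − 4.614392:
  rectangular body: d = -1.614392 cm → contributes +269.1005 cm⁴
  semicircular cap: d = 3.083261 cm → contributes +267.0222 cm⁴
Total I = 536.1227 cm⁴.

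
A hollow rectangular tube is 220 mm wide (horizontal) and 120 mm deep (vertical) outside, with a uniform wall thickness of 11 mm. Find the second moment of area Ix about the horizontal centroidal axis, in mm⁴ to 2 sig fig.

Treat the section as a set of non-overlapping primitives; coordinates are from the bounding-box lower-left.
Outer rectangle: 220 × 120, A = 26 400 mm², y = 60 mm, Ī = 31 680 000 mm⁴.
Inner void (subtracted): 198 × 98, A = 19 404 mm², y = 60 mm, Ī = 15 529 668 mm⁴.
By symmetry the centroid is at mid-height, ȳ = 60 mm.
All pieces are centred on the horizontal centroidal axis, so I = ΣĪ (holes subtracted) = 16 150 332 mm⁴.

Ix ≈ 1.6 × 10⁷ mm⁴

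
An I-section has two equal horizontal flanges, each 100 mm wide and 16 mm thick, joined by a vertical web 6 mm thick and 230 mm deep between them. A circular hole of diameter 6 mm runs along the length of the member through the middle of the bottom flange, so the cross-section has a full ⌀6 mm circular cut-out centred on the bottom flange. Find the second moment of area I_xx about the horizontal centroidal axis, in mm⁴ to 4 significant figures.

Break the section into simple shapes (no overlaps), measuring from the bottom-left corner of the bounding box.
Bottom flange: 100 × 16, A = 1 600 mm², y = 8 mm, Ī = 34133.3 mm⁴.
Web: 6 × 230, A = 1 380 mm², y = 131 mm, Ī = 6 083 500 mm⁴.
Top flange: 100 × 16, A = 1 600 mm², y = 254 mm, Ī = 34133.3 mm⁴.
Hole (subtracted): ⌀6, A = 28.2743 mm², y = 8 mm, Ī = 63.6173 mm⁴.
Centroid: ȳ = ΣA·y / ΣA = 131.764 mm.
Transfer each piece to the horizontal centroidal axis using Ī + A·d² with d = y − 131.764:
  bottom flange: d = -123.764 mm → contributes +24 542 197 mm⁴
  web: d = -0.764049 mm → contributes +6 084 306 mm⁴
  top flange: d = 122.236 mm → contributes +23 940 738 mm⁴
  hole: d = -123.764 mm → contributes −433 157 mm⁴
Total I = 54 134 083 mm⁴.

I_xx ≈ 5.413 × 10⁷ mm⁴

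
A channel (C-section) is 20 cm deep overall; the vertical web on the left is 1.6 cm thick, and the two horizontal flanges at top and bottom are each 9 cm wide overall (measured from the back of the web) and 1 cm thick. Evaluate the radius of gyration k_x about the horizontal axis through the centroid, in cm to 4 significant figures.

Treat the section as a set of non-overlapping primitives; coordinates are from the bounding-box lower-left.
Web: 1.6 × 20, A = 32 cm², y = 10 cm, Ī = 1066.67 cm⁴.
Top flange (beyond web): 7.4 × 1, A = 7.4 cm², y = 19.5 cm, Ī = 0.616667 cm⁴.
Bottom flange (beyond web): 7.4 × 1, A = 7.4 cm², y = 0.5 cm, Ī = 0.616667 cm⁴.
By symmetry the centroid is at mid-height, ȳ = 10 cm.
Transfer each piece to the horizontal axis through the centroid using Ī + A·d² with d = y − 10:
  web: d = 0 cm → contributes +1066.67 cm⁴
  top flange (beyond web): d = 9.5 cm → contributes +668.467 cm⁴
  bottom flange (beyond web): d = -9.5 cm → contributes +668.467 cm⁴
Total I = 2403.6 cm⁴.
Radius of gyration: k = √(I/A) = √(2403.6 / 46.8) = 7.16652 cm.

k_x ≈ 7.167 cm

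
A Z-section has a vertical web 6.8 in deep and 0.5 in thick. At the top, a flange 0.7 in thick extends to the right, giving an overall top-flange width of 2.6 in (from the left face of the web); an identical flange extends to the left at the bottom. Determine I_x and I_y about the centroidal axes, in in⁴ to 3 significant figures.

Treat the section as a set of non-overlapping primitives; coordinates are from the bounding-box lower-left.
Web: 0.5 × 6.8, A = 3.4 in², y = 3.4 in, Ī = 13.101 in⁴.
Top flange (beyond web): 2.1 × 0.7, A = 1.47 in², y = 6.45 in, Ī = 0.060025 in⁴.
Bottom flange (beyond web): 2.1 × 0.7, A = 1.47 in², y = 0.35 in, Ī = 0.060025 in⁴.
Centroid: ȳ = ΣA·y / ΣA = 3.4 in.
Transfer each piece to the centroidal x-axis using Ī + A·d² with d = y − 3.4:
  web: d = 0 in → contributes +13.101 in⁴
  top flange (beyond web): d = 3.05 in → contributes +13.735 in⁴
  bottom flange (beyond web): d = -3.05 in → contributes +13.735 in⁴
Total I = 40.571 in⁴.
For the y-axis: x̄ = 2.35 in.
Repeating about the centroidal y-axis gives I_y = 6.1199 in⁴.

I_x ≈ 40.6 in⁴, I_y ≈ 6.12 in⁴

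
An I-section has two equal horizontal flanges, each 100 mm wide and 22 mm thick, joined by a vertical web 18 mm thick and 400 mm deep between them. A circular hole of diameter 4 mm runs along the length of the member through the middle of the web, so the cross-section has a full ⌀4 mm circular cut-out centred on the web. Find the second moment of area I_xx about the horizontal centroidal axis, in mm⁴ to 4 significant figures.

Treat the section as a set of non-overlapping primitives; coordinates are from the bounding-box lower-left.
Bottom flange: 100 × 22, A = 2 200 mm², y = 11 mm, Ī = 88733.3 mm⁴.
Web: 18 × 400, A = 7 200 mm², y = 222 mm, Ī = 96 000 000 mm⁴.
Top flange: 100 × 22, A = 2 200 mm², y = 433 mm, Ī = 88733.3 mm⁴.
Hole (subtracted): ⌀4, A = 12.5664 mm², y = 222 mm, Ī = 12.5664 mm⁴.
By symmetry the centroid is at mid-height, ȳ = 222 mm.
Transfer each piece to the horizontal centroidal axis using Ī + A·d² with d = y − 222:
  bottom flange: d = -211 mm → contributes +98 034 933 mm⁴
  web: d = 0 mm → contributes +96 000 000 mm⁴
  top flange: d = 211 mm → contributes +98 034 933 mm⁴
  hole: d = 0 mm → contributes −12.5664 mm⁴
Total I = 292 069 854 mm⁴.

I_xx ≈ 2.921 × 10⁸ mm⁴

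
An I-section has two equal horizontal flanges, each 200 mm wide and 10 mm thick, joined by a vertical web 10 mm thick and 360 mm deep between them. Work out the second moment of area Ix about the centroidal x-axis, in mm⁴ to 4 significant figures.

Ix ≈ 1.758 × 10⁸ mm⁴

Split into non-overlapping primitives; take the origin at the lower-left of the bounding box.
Bottom flange: 200 × 10, A = 2 000 mm², y = 5 mm, Ī = 16666.7 mm⁴.
Web: 10 × 360, A = 3 600 mm², y = 190 mm, Ī = 38 880 000 mm⁴.
Top flange: 200 × 10, A = 2 000 mm², y = 375 mm, Ī = 16666.7 mm⁴.
By symmetry the centroid is at mid-height, ȳ = 190 mm.
Transfer each piece to the centroidal x-axis using Ī + A·d² with d = y − 190:
  bottom flange: d = -185 mm → contributes +68 466 667 mm⁴
  web: d = 0 mm → contributes +38 880 000 mm⁴
  top flange: d = 185 mm → contributes +68 466 667 mm⁴
Total I = 175 813 333 mm⁴.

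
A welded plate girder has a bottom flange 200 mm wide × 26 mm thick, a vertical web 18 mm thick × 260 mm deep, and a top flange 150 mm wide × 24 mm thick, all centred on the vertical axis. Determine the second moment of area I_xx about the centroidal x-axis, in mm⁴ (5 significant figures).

I_xx ≈ 2.0175 × 10⁸ mm⁴

Decompose the section into non-overlapping parts with the origin at the bottom-left of its bounding rectangle.
Bottom plate: 200 × 26, A = 5 200 mm², y = 13 mm, Ī = 292933.3 mm⁴.
Web plate: 18 × 260, A = 4 680 mm², y = 156 mm, Ī = 26 364 000 mm⁴.
Top plate: 150 × 24, A = 3 600 mm², y = 298 mm, Ī = 172 800 mm⁴.
Centroid: ȳ = ΣA·y / ΣA = 138.7596 mm.
Transfer each piece to the centroidal x-axis using Ī + A·d² with d = y − 138.7596:
  bottom plate: d = -125.7596 mm → contributes +82 533 471 mm⁴
  web plate: d = 17.24036 mm → contributes +27 755 036 mm⁴
  top plate: d = 159.2404 mm → contributes +91 459 768 mm⁴
Total I = 201 748 275 mm⁴.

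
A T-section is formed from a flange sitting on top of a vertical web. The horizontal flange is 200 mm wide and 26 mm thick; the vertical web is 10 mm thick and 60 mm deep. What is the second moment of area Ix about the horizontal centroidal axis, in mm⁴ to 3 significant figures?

Ix ≈ 1.47 × 10⁶ mm⁴

Treat the section as a set of non-overlapping primitives; coordinates are from the bounding-box lower-left.
Flange: 200 × 26, A = 5 200 mm², y = 73 mm, Ī = 292 933 mm⁴.
Web: 10 × 60, A = 600 mm², y = 30 mm, Ī = 180 000 mm⁴.
Centroid: ȳ = ΣA·y / ΣA = 68.552 mm.
Transfer each piece to the horizontal centroidal axis using Ī + A·d² with d = y − 68.552:
  flange: d = 4.4483 mm → contributes +395 827 mm⁴
  web: d = -38.552 mm → contributes +1 071 741 mm⁴
Total I = 1 467 568 mm⁴.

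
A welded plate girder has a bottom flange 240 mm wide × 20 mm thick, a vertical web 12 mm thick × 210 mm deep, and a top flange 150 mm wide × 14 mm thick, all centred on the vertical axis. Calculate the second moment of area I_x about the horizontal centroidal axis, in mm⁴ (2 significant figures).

Split into non-overlapping primitives; take the origin at the lower-left of the bounding box.
Bottom plate: 240 × 20, A = 4 800 mm², y = 10 mm, Ī = 160 000 mm⁴.
Web plate: 12 × 210, A = 2 520 mm², y = 125 mm, Ī = 9 261 000 mm⁴.
Top plate: 150 × 14, A = 2 100 mm², y = 237 mm, Ī = 34 300 mm⁴.
Centroid: ȳ = ΣA·y / ΣA = 91.37 mm.
Transfer each piece to the horizontal centroidal axis using Ī + A·d² with d = y − 91.37:
  bottom plate: d = -81.37 mm → contributes +31 940 721 mm⁴
  web plate: d = 33.63 mm → contributes +12 111 159 mm⁴
  top plate: d = 145.6 mm → contributes +44 571 654 mm⁴
Total I = 88 623 534 mm⁴.

I_x ≈ 8.9 × 10⁷ mm⁴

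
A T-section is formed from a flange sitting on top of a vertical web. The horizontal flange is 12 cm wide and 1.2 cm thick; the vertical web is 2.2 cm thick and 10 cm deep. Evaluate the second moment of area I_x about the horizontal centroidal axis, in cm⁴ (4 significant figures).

I_x ≈ 458.0 cm⁴

Split into non-overlapping primitives; take the origin at the lower-left of the bounding box.
Flange: 12 × 1.2, A = 14.4 cm², y = 10.6 cm, Ī = 1.728 cm⁴.
Web: 2.2 × 10, A = 22 cm², y = 5 cm, Ī = 183.333 cm⁴.
Centroid: ȳ = ΣA·y / ΣA = 7.21538 cm.
Transfer each piece to the horizontal centroidal axis using Ī + A·d² with d = y − 7.21538:
  flange: d = 3.38462 cm → contributes +166.689 cm⁴
  web: d = -2.21538 cm → contributes +291.308 cm⁴
Total I = 457.997 cm⁴.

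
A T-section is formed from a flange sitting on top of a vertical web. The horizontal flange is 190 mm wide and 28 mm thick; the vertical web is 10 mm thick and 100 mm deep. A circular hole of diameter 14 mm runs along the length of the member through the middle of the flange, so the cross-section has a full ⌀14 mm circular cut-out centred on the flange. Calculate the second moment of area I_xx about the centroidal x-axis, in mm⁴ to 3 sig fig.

I_xx ≈ 4.61 × 10⁶ mm⁴

Treat the section as a set of non-overlapping primitives; coordinates are from the bounding-box lower-left.
Flange: 190 × 28, A = 5 320 mm², y = 114 mm, Ī = 347 573 mm⁴.
Web: 10 × 100, A = 1 000 mm², y = 50 mm, Ī = 833 333 mm⁴.
Hole (subtracted): ⌀14, A = 153.94 mm², y = 114 mm, Ī = 1885.7 mm⁴.
Centroid: ȳ = ΣA·y / ΣA = 103.62 mm.
Transfer each piece to the centroidal x-axis using Ī + A·d² with d = y − 103.62:
  flange: d = 10.379 mm → contributes +920 707 mm⁴
  web: d = -53.621 mm → contributes +3 708 502 mm⁴
  hole: d = 10.379 mm → contributes −18 470 mm⁴
Total I = 4 610 740 mm⁴.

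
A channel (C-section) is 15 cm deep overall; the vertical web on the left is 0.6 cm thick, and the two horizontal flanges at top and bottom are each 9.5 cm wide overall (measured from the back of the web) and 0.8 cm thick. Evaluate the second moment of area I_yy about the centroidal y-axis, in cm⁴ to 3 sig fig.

I_yy ≈ 219 cm⁴

Decompose the section into non-overlapping parts with the origin at the bottom-left of its bounding rectangle.
Web: 0.6 × 15, A = 9 cm², x = 0.3 cm, Ī = 0.27 cm⁴.
Top flange (beyond web): 8.9 × 0.8, A = 7.12 cm², x = 5.05 cm, Ī = 46.998 cm⁴.
Bottom flange (beyond web): 8.9 × 0.8, A = 7.12 cm², x = 5.05 cm, Ī = 46.998 cm⁴.
Centroid: x̄ = ΣA·x / ΣA = 3.2105 cm.
Transfer each piece to the centroidal y-axis using Ī + A·d² with d = x − 3.2105:
  web: d = -2.9105 cm → contributes +76.509 cm⁴
  top flange (beyond web): d = 1.8395 cm → contributes +71.09 cm⁴
  bottom flange (beyond web): d = 1.8395 cm → contributes +71.09 cm⁴
Total I = 218.69 cm⁴.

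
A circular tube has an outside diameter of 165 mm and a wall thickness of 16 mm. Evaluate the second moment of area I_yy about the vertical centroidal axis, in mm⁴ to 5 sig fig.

Split into non-overlapping primitives; take the origin at the lower-left of the bounding box.
Outer circle: ⌀165, A = 21382.46 mm², x = 82.5 mm, Ī = 36 383 601 mm⁴.
Bore (subtracted): ⌀133, A = 13892.91 mm², x = 82.5 mm, Ī = 15 359 478 mm⁴.
By symmetry the centroid is at mid-width, x̄ = 82.5 mm.
All pieces are centred on the vertical centroidal axis, so I = ΣĪ (holes subtracted) = 21 024 122 mm⁴.

I_yy ≈ 2.1024 × 10⁷ mm⁴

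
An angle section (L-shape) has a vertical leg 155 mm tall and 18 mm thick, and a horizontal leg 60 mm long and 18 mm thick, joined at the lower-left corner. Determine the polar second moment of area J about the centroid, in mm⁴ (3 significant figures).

Decompose the section into non-overlapping parts with the origin at the bottom-left of its bounding rectangle.
Vertical leg: 18 × 155, A = 2 790 mm², y = 77.5 mm, Ī = 5 585 813 mm⁴.
Horizontal leg (remainder): 42 × 18, A = 756 mm², y = 9 mm, Ī = 20 412 mm⁴.
Centroid: ȳ = ΣA·y / ΣA = 62.896 mm.
Transfer each piece to the centroidal x-axis using Ī + A·d² with d = y − 62.896:
  vertical leg: d = 14.604 mm → contributes +6 180 860 mm⁴
  horizontal leg (remainder): d = -53.896 mm → contributes +2 216 420 mm⁴
Total I = 8 397 280 mm⁴.
For the y-axis: x̄ = 15.396 mm.
Repeating about the centroidal y-axis gives I_y = 721 802 mm⁴.
Polar second moment: J = I_x + I_y = 9 119 082 mm⁴.

J ≈ 9.12 × 10⁶ mm⁴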